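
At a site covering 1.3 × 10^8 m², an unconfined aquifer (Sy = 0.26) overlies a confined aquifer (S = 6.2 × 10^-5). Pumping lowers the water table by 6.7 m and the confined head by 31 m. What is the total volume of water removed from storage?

ΔV ≈ 2.27 × 10^8 m³

Unconfined: ΔV_u = Sy × A × Δh_u = 0.26 × 1.3 × 10^8 × 6.7 = 2.265 × 10^8 m³
Confined: ΔV_c = S × A × Δh_c = 6.2 × 10^-5 × 1.3 × 10^8 × 31 = 2.499 × 10^5 m³
Total ΔV = 2.265 × 10^8 + 2.499 × 10^5 = 2.267 × 10^8 m³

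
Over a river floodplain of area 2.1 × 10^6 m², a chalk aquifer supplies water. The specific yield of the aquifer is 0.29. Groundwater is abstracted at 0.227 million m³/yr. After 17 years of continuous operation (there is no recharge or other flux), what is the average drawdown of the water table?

Δh ≈ 6.34 m

Q = 0.227 million m³/yr = 621.9 m³/d
t = 17 years = 6205 d
ΔV = Q × t = 621.9 m³/d × 6205 d = 3.859 × 10^6 m³
Δh = ΔV / (Sy × A) = 3.859 × 10^6 / (0.29 × 2.1 × 10^6) = 6.337 m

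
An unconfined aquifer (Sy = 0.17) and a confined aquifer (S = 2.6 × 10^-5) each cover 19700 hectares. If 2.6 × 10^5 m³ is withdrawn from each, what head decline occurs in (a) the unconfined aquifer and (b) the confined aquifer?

A = 19700 hectares = 1.97 × 10^8 m²
Unconfined: Δh_u = ΔV/(Sy·A) = 2.6 × 10^5/(0.17 × 1.97 × 10^8) = 0.007764 m
Confined: Δh_c = ΔV/(S·A) = 2.6 × 10^5/(2.6 × 10^-5 × 1.97 × 10^8) = 50.76 m

Δh_u ≈ 0.00776 m; Δh_c ≈ 50.8 m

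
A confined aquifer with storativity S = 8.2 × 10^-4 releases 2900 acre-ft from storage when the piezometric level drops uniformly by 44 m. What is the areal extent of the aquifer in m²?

ΔV = 2900 acre-ft = 3.577 × 10^6 m³
A = ΔV / (S × Δh) = 3.577 × 10^6 / (8.2 × 10^-4 × 44) = 9.914 × 10^7 m²

A ≈ 9.91 × 10^7 m²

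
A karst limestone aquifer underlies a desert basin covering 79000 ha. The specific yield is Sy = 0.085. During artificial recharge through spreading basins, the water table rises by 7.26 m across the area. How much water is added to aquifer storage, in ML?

ΔV ≈ 4.88 × 10^5 ML

A = 79000 ha = 7.9 × 10^8 m²
ΔV = Sy × A × Δh = 0.085 × 7.9 × 10^8 m² × 7.26 m = 4.875 × 10^8 m³
ΔV = 4.875 × 10^8 m³ = 4.875 × 10^5 ML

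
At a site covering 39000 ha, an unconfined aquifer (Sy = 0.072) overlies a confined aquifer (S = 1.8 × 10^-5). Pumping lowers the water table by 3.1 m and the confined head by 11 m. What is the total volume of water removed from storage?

ΔV ≈ 8.71 × 10^7 m³

A = 39000 ha = 3.9 × 10^8 m²
Unconfined: ΔV_u = Sy × A × Δh_u = 0.072 × 3.9 × 10^8 × 3.1 = 8.705 × 10^7 m³
Confined: ΔV_c = S × A × Δh_c = 1.8 × 10^-5 × 3.9 × 10^8 × 11 = 77220 m³
Total ΔV = 8.705 × 10^7 + 77220 = 8.713 × 10^7 m³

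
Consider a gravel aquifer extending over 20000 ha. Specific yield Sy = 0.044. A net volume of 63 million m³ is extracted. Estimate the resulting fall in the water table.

Δh ≈ 7.16 m

A = 20000 ha = 2 × 10^8 m²
ΔV = 63 million m³ = 6.3 × 10^7 m³
Δh = ΔV / (Sy × A) = 6.3 × 10^7 m³ / (0.044 × 2 × 10^8 m²) = 7.159 m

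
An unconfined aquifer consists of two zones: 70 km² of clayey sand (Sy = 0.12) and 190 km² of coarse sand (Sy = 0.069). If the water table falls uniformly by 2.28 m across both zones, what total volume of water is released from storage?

ΔV ≈ 4.9 × 10^7 m³

A₁ = 70 km² = 7 × 10^7 m²; A₂ = 190 km² = 1.9 × 10^8 m²
ΔV₁ = 0.12 × 7 × 10^7 × 2.28 = 1.915 × 10^7 m³
ΔV₂ = 0.069 × 1.9 × 10^8 × 2.28 = 2.989 × 10^7 m³
ΔV = ΔV₁ + ΔV₂ = 4.904 × 10^7 m³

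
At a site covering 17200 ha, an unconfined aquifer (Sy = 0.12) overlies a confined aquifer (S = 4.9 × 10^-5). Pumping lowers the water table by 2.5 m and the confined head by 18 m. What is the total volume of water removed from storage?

A = 17200 ha = 1.72 × 10^8 m²
Unconfined: ΔV_u = Sy × A × Δh_u = 0.12 × 1.72 × 10^8 × 2.5 = 5.16 × 10^7 m³
Confined: ΔV_c = S × A × Δh_c = 4.9 × 10^-5 × 1.72 × 10^8 × 18 = 1.517 × 10^5 m³
Total ΔV = 5.16 × 10^7 + 1.517 × 10^5 = 5.175 × 10^7 m³

ΔV ≈ 5.18 × 10^7 m³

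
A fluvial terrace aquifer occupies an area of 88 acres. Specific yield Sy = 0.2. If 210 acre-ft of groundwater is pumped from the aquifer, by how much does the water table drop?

A = 88 acres = 3.561 × 10^5 m²
ΔV = 210 acre-ft = 2.59 × 10^5 m³
Δh = ΔV / (Sy × A) = 2.59 × 10^5 m³ / (0.2 × 3.561 × 10^5 m²) = 3.637 m

Δh ≈ 3.64 m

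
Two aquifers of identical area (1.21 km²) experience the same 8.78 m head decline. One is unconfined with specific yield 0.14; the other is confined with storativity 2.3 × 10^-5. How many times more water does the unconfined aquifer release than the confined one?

ΔV_u / ΔV_c ≈ 6090

A = 1.21 km² = 1.21 × 10^6 m²
Unconfined: ΔV_u = Sy × A × Δh = 0.14 × 1.21 × 10^6 × 8.78 = 1.487 × 10^6 m³
Confined: ΔV_c = S × A × Δh = 2.3 × 10^-5 × 1.21 × 10^6 × 8.78 = 244.3 m³
Ratio = ΔV_u / ΔV_c = Sy / S = 0.14 / 2.3 × 10^-5 = 6087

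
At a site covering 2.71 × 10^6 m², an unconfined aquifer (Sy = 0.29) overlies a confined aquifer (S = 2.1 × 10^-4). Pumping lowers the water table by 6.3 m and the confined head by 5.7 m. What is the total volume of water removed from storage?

Unconfined: ΔV_u = Sy × A × Δh_u = 0.29 × 2.71 × 10^6 × 6.3 = 4.951 × 10^6 m³
Confined: ΔV_c = S × A × Δh_c = 2.1 × 10^-4 × 2.71 × 10^6 × 5.7 = 3244 m³
Total ΔV = 4.951 × 10^6 + 3244 = 4.954 × 10^6 m³

ΔV ≈ 4.95 × 10^6 m³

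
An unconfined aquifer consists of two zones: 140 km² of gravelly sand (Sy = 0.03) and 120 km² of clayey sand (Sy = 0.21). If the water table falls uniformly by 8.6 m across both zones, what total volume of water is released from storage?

A₁ = 140 km² = 1.4 × 10^8 m²; A₂ = 120 km² = 1.2 × 10^8 m²
ΔV₁ = 0.03 × 1.4 × 10^8 × 8.6 = 3.612 × 10^7 m³
ΔV₂ = 0.21 × 1.2 × 10^8 × 8.6 = 2.167 × 10^8 m³
ΔV = ΔV₁ + ΔV₂ = 2.528 × 10^8 m³

ΔV ≈ 2.53 × 10^8 m³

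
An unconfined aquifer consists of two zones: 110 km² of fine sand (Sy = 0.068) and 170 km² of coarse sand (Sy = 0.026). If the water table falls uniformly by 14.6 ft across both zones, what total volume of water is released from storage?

ΔV ≈ 5.3 × 10^7 m³

A₁ = 110 km² = 1.1 × 10^8 m²; A₂ = 170 km² = 1.7 × 10^8 m²
Δh = 14.6 ft = 4.45 m
ΔV₁ = 0.068 × 1.1 × 10^8 × 4.45 = 3.329 × 10^7 m³
ΔV₂ = 0.026 × 1.7 × 10^8 × 4.45 = 1.967 × 10^7 m³
ΔV = ΔV₁ + ΔV₂ = 5.296 × 10^7 m³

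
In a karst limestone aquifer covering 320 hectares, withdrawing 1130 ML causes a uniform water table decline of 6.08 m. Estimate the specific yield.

A = 320 hectares = 3.2 × 10^6 m²
ΔV = 1130 ML = 1.13 × 10^6 m³
Sy = ΔV / (A × Δh) = 1.13 × 10^6 m³ / (3.2 × 10^6 m² × 6.08 m) = 0.05808

Sy ≈ 0.058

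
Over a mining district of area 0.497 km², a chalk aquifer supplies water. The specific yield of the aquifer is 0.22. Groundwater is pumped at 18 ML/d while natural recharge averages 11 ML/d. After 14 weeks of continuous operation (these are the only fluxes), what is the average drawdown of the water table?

Δh ≈ 6.27 m

A = 0.497 km² = 4.97 × 10^5 m²
Net abstraction = 18 − 11 = 7 ML/d
Q_net = 7 ML/d = 7000 m³/d
t = 14 weeks = 98 d
ΔV = Q × t = 7000 m³/d × 98 d = 6.86 × 10^5 m³
Δh = ΔV / (Sy × A) = 6.86 × 10^5 / (0.22 × 4.97 × 10^5) = 6.274 m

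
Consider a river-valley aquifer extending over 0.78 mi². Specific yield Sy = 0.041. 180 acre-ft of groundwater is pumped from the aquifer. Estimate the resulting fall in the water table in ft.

Δh ≈ 8.79 ft

A = 0.78 mi² = 2.02 × 10^6 m²
ΔV = 180 acre-ft = 2.22 × 10^5 m³
Δh = ΔV / (Sy × A) = 2.22 × 10^5 m³ / (0.041 × 2.02 × 10^6 m²) = 2.681 m
Δh = 2.681 m = 8.795 ft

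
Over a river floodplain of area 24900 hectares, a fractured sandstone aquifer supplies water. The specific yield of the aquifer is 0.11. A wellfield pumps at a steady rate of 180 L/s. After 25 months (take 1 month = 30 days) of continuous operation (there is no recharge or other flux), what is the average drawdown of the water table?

A = 24900 hectares = 2.49 × 10^8 m²
Q = 180 L/s = 15550 m³/d
t = 25 months = 750 d
ΔV = Q × t = 15550 m³/d × 750 d = 1.166 × 10^7 m³
Δh = ΔV / (Sy × A) = 1.166 × 10^7 / (0.11 × 2.49 × 10^8) = 0.4258 m

Δh ≈ 0.426 m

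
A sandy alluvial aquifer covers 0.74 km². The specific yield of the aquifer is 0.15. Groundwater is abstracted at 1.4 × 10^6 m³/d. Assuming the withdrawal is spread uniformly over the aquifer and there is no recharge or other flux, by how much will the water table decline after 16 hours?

Δh ≈ 8.41 m

A = 0.74 km² = 7.4 × 10^5 m²
t = 16 hours = 0.6667 d
ΔV = Q × t = 1.4 × 10^6 m³/d × 0.6667 d = 9.333 × 10^5 m³
Δh = ΔV / (Sy × A) = 9.333 × 10^5 / (0.15 × 7.4 × 10^5) = 8.408 m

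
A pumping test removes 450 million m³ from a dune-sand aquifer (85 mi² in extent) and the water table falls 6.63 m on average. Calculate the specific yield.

Sy ≈ 0.31

A = 85 mi² = 2.201 × 10^8 m²
ΔV = 450 million m³ = 4.5 × 10^8 m³
Sy = ΔV / (A × Δh) = 4.5 × 10^8 m³ / (2.201 × 10^8 m² × 6.63 m) = 0.3083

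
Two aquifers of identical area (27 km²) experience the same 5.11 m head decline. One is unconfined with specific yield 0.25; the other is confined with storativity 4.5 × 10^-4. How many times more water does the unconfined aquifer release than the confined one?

ΔV_u / ΔV_c ≈ 556

A = 27 km² = 2.7 × 10^7 m²
Unconfined: ΔV_u = Sy × A × Δh = 0.25 × 2.7 × 10^7 × 5.11 = 3.449 × 10^7 m³
Confined: ΔV_c = S × A × Δh = 4.5 × 10^-4 × 2.7 × 10^7 × 5.11 = 62090 m³
Ratio = ΔV_u / ΔV_c = Sy / S = 0.25 / 4.5 × 10^-4 = 555.6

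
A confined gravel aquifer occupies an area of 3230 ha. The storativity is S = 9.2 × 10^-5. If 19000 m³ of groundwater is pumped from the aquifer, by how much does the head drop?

A = 3230 ha = 3.23 × 10^7 m²
Δh = ΔV / (S × A) = 19000 m³ / (9.2 × 10^-5 × 3.23 × 10^7 m²) = 6.394 m

Δh ≈ 6.39 m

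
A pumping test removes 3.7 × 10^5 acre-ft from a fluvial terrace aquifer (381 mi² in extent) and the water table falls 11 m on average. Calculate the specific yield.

A = 381 mi² = 9.868 × 10^8 m²
ΔV = 3.7 × 10^5 acre-ft = 4.564 × 10^8 m³
Sy = ΔV / (A × Δh) = 4.564 × 10^8 m³ / (9.868 × 10^8 m² × 11 m) = 0.04205

Sy ≈ 0.042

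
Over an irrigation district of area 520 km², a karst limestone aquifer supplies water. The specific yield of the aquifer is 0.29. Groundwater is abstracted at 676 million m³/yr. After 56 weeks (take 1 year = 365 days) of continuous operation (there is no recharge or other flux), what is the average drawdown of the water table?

Δh ≈ 4.81 m

A = 520 km² = 5.2 × 10^8 m²
Q = 676 million m³/yr = 1.852 × 10^6 m³/d
t = 56 weeks = 392 d
ΔV = Q × t = 1.852 × 10^6 m³/d × 392 d = 7.26 × 10^8 m³
Δh = ΔV / (Sy × A) = 7.26 × 10^8 / (0.29 × 5.2 × 10^8) = 4.814 m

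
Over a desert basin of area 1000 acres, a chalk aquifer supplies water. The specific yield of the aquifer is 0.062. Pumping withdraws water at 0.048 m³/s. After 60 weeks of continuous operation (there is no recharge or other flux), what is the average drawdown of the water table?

A = 1000 acres = 4.047 × 10^6 m²
Q = 0.048 m³/s = 4147 m³/d
t = 60 weeks = 420 d
ΔV = Q × t = 4147 m³/d × 420 d = 1.742 × 10^6 m³
Δh = ΔV / (Sy × A) = 1.742 × 10^6 / (0.062 × 4.047 × 10^6) = 6.942 m

Δh ≈ 6.94 m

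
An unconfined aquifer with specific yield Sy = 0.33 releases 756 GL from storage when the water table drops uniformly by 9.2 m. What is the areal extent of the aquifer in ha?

ΔV = 756 GL = 7.56 × 10^8 m³
A = ΔV / (Sy × Δh) = 7.56 × 10^8 / (0.33 × 9.2) = 2.49 × 10^8 m²
A = 2.49 × 10^8 m² = 24900 ha

A ≈ 24900 ha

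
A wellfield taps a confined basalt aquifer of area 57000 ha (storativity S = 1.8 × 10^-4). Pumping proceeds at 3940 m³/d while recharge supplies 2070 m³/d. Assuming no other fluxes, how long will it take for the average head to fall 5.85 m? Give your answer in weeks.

A = 57000 ha = 5.7 × 10^8 m²
ΔV = S × A × Δh = 1.8 × 10^-4 × 5.7 × 10^8 × 5.85 = 6.002 × 10^5 m³
Net withdrawal = 3940 − 2070 = 1870 m³/d
t = ΔV / Q = 6.002 × 10^5 m³ / 1870 m³/d = 321 d
t = 321 d ≈ 45.85 weeks

t ≈ 45.9 weeks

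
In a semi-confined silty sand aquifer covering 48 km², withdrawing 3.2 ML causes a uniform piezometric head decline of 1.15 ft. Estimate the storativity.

A = 48 km² = 4.8 × 10^7 m²
Δh = 1.15 ft = 0.3505 m
ΔV = 3.2 ML = 3200 m³
S = ΔV / (A × Δh) = 3200 m³ / (4.8 × 10^7 m² × 0.3505 m) = 1.902 × 10^-4

S ≈ 1.9 × 10^-4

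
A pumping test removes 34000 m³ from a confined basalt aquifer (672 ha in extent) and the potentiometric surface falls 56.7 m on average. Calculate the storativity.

A = 672 ha = 6.72 × 10^6 m²
S = ΔV / (A × Δh) = 34000 m³ / (6.72 × 10^6 m² × 56.7 m) = 8.923 × 10^-5

S ≈ 8.9 × 10^-5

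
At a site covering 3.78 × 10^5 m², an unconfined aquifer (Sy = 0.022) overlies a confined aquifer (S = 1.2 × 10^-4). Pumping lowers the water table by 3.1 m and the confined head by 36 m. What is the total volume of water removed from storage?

Unconfined: ΔV_u = Sy × A × Δh_u = 0.022 × 3.78 × 10^5 × 3.1 = 25780 m³
Confined: ΔV_c = S × A × Δh_c = 1.2 × 10^-4 × 3.78 × 10^5 × 36 = 1633 m³
Total ΔV = 25780 + 1633 = 27410 m³

ΔV ≈ 27400 m³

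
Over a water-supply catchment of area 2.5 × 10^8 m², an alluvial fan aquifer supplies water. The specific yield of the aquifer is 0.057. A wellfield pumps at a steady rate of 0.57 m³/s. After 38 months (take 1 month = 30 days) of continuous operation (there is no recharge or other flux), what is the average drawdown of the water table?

Δh ≈ 3.94 m

Q = 0.57 m³/s = 49250 m³/d
t = 38 months = 1140 d
ΔV = Q × t = 49250 m³/d × 1140 d = 5.614 × 10^7 m³
Δh = ΔV / (Sy × A) = 5.614 × 10^7 / (0.057 × 2.5 × 10^8) = 3.94 m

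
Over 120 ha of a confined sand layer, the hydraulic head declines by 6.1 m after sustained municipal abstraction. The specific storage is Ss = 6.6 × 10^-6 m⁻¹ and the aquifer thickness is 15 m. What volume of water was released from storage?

S = Ss × b = 6.6 × 10^-6 m⁻¹ × 15 m = 9.9 × 10^-5
A = 120 ha = 1.2 × 10^6 m²
ΔV = S × A × Δh = 9.9 × 10^-5 × 1.2 × 10^6 m² × 6.1 m = 724.7 m³

ΔV ≈ 725 m³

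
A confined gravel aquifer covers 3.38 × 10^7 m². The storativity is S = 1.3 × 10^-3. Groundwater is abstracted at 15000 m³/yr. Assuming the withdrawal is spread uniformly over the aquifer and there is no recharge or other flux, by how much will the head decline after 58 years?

Δh ≈ 19.8 m

Q = 15000 m³/yr = 41.1 m³/d
t = 58 years = 21170 d
ΔV = Q × t = 41.1 m³/d × 21170 d = 8.7 × 10^5 m³
Δh = ΔV / (S × A) = 8.7 × 10^5 / (0.0013 × 3.38 × 10^7) = 19.8 m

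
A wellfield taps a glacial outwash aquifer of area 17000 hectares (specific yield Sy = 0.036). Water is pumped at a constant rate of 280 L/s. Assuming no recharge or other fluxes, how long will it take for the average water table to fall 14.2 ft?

t ≈ 1090 days

A = 17000 hectares = 1.7 × 10^8 m²
Δh = 14.2 ft = 4.328 m
ΔV = Sy × A × Δh = 0.036 × 1.7 × 10^8 × 4.328 = 2.649 × 10^7 m³
Q = 280 L/s = 24190 m³/d
t = ΔV / Q = 2.649 × 10^7 m³ / 24190 m³/d = 1095 d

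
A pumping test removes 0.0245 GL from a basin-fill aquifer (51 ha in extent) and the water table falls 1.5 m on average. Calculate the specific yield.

A = 51 ha = 5.1 × 10^5 m²
ΔV = 0.0245 GL = 24500 m³
Sy = ΔV / (A × Δh) = 24500 m³ / (5.1 × 10^5 m² × 1.5 m) = 0.03203

Sy ≈ 0.032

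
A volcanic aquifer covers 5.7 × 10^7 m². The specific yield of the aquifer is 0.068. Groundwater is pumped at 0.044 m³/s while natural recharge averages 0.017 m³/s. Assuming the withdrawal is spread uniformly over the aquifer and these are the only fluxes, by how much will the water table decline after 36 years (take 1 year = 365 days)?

Δh ≈ 7.91 m

Net abstraction = 0.044 − 0.017 = 0.027 m³/s
Q_net = 0.027 m³/s = 2333 m³/d
t = 36 years = 13140 d
ΔV = Q × t = 2333 m³/d × 13140 d = 3.065 × 10^7 m³
Δh = ΔV / (Sy × A) = 3.065 × 10^7 / (0.068 × 5.7 × 10^7) = 7.908 m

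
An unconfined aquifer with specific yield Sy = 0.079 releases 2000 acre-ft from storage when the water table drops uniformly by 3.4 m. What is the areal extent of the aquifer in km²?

ΔV = 2000 acre-ft = 2.467 × 10^6 m³
A = ΔV / (Sy × Δh) = 2.467 × 10^6 / (0.079 × 3.4) = 9.185 × 10^6 m²
A = 9.185 × 10^6 m² = 9.185 km²

A ≈ 9.18 km²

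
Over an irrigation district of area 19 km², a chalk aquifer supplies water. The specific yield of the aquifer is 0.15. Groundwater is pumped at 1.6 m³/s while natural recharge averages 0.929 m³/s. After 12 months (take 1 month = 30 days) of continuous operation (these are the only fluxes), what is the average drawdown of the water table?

A = 19 km² = 1.9 × 10^7 m²
Net abstraction = 1.6 − 0.929 = 0.671 m³/s
Q_net = 0.671 m³/s = 57970 m³/d
t = 12 months = 360 d
ΔV = Q × t = 57970 m³/d × 360 d = 2.087 × 10^7 m³
Δh = ΔV / (Sy × A) = 2.087 × 10^7 / (0.15 × 1.9 × 10^7) = 7.323 m

Δh ≈ 7.32 m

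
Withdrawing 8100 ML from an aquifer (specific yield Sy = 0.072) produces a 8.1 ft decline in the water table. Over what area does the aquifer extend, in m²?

A ≈ 4.56 × 10^7 m²

Δh = 8.1 ft = 2.469 m
ΔV = 8100 ML = 8.1 × 10^6 m³
A = ΔV / (Sy × Δh) = 8.1 × 10^6 / (0.072 × 2.469) = 4.557 × 10^7 m²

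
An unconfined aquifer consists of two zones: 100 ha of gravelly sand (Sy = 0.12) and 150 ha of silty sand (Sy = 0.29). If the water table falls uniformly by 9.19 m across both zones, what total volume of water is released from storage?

A₁ = 100 ha = 1 × 10^6 m²; A₂ = 150 ha = 1.5 × 10^6 m²
ΔV₁ = 0.12 × 1 × 10^6 × 9.19 = 1.103 × 10^6 m³
ΔV₂ = 0.29 × 1.5 × 10^6 × 9.19 = 3.998 × 10^6 m³
ΔV = ΔV₁ + ΔV₂ = 5.1 × 10^6 m³

ΔV ≈ 5.1 × 10^6 m³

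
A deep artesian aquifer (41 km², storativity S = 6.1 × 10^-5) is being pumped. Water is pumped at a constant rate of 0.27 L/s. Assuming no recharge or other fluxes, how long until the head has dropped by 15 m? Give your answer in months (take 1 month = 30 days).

t ≈ 53.6 months

A = 41 km² = 4.1 × 10^7 m²
ΔV = S × A × Δh = 6.1 × 10^-5 × 4.1 × 10^7 × 15 = 37520 m³
Q = 0.27 L/s = 23.33 m³/d
t = ΔV / Q = 37520 m³ / 23.33 m³/d = 1608 d
t = 1608 d ≈ 53.61 months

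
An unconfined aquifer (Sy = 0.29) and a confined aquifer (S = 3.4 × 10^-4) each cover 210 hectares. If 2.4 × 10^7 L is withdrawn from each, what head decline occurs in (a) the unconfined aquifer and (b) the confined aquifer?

A = 210 hectares = 2.1 × 10^6 m²
ΔV = 2.4 × 10^7 L = 24000 m³
Unconfined: Δh_u = ΔV/(Sy·A) = 24000/(0.29 × 2.1 × 10^6) = 0.03941 m
Confined: Δh_c = ΔV/(S·A) = 24000/(3.4 × 10^-4 × 2.1 × 10^6) = 33.61 m

Δh_u ≈ 0.0394 m; Δh_c ≈ 33.6 m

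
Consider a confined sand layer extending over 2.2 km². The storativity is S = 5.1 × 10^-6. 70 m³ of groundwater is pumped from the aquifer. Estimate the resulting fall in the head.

A = 2.2 km² = 2.2 × 10^6 m²
Δh = ΔV / (S × A) = 70 m³ / (5.1 × 10^-6 × 2.2 × 10^6 m²) = 6.239 m

Δh ≈ 6.24 m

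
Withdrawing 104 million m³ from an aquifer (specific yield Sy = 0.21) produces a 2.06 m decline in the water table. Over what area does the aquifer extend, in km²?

A ≈ 240 km²

ΔV = 104 million m³ = 1.04 × 10^8 m³
A = ΔV / (Sy × Δh) = 1.04 × 10^8 / (0.21 × 2.06) = 2.404 × 10^8 m²
A = 2.404 × 10^8 m² = 240.4 km²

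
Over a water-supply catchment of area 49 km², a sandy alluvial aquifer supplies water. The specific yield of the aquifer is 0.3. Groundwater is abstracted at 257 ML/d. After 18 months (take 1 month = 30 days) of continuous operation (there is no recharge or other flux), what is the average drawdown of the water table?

A = 49 km² = 4.9 × 10^7 m²
Q = 257 ML/d = 2.57 × 10^5 m³/d
t = 18 months = 540 d
ΔV = Q × t = 2.57 × 10^5 m³/d × 540 d = 1.388 × 10^8 m³
Δh = ΔV / (Sy × A) = 1.388 × 10^8 / (0.3 × 4.9 × 10^7) = 9.441 m

Δh ≈ 9.44 m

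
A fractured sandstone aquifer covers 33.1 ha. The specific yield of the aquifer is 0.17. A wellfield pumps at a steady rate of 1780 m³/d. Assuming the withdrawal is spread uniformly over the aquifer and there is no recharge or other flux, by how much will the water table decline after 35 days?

Δh ≈ 1.11 m

A = 33.1 ha = 3.31 × 10^5 m²
ΔV = Q × t = 1780 m³/d × 35 d = 62300 m³
Δh = ΔV / (Sy × A) = 62300 / (0.17 × 3.31 × 10^5) = 1.107 m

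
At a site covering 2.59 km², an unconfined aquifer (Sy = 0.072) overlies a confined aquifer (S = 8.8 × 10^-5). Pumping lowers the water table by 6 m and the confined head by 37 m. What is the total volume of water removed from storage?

A = 2.59 km² = 2.59 × 10^6 m²
Unconfined: ΔV_u = Sy × A × Δh_u = 0.072 × 2.59 × 10^6 × 6 = 1.119 × 10^6 m³
Confined: ΔV_c = S × A × Δh_c = 8.8 × 10^-5 × 2.59 × 10^6 × 37 = 8433 m³
Total ΔV = 1.119 × 10^6 + 8433 = 1.127 × 10^6 m³

ΔV ≈ 1.13 × 10^6 m³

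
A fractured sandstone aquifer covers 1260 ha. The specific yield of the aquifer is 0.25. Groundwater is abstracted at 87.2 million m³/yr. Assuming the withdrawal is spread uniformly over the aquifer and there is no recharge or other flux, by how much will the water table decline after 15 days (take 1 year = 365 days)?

Δh ≈ 1.14 m

A = 1260 ha = 1.26 × 10^7 m²
Q = 87.2 million m³/yr = 2.389 × 10^5 m³/d
ΔV = Q × t = 2.389 × 10^5 m³/d × 15 d = 3.584 × 10^6 m³
Δh = ΔV / (Sy × A) = 3.584 × 10^6 / (0.25 × 1.26 × 10^7) = 1.138 m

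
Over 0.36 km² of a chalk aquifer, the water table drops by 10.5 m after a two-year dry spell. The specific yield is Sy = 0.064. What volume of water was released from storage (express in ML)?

A = 0.36 km² = 3.6 × 10^5 m²
ΔV = Sy × A × Δh = 0.064 × 3.6 × 10^5 m² × 10.5 m = 2.419 × 10^5 m³
ΔV = 2.419 × 10^5 m³ = 241.9 ML

ΔV ≈ 242 ML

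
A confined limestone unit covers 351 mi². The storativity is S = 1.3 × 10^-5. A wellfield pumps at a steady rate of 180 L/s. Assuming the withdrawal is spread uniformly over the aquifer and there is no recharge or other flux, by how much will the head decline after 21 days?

A = 351 mi² = 9.091 × 10^8 m²
Q = 180 L/s = 15550 m³/d
ΔV = Q × t = 15550 m³/d × 21 d = 3.266 × 10^5 m³
Δh = ΔV / (S × A) = 3.266 × 10^5 / (1.3 × 10^-5 × 9.091 × 10^8) = 27.63 m

Δh ≈ 27.6 m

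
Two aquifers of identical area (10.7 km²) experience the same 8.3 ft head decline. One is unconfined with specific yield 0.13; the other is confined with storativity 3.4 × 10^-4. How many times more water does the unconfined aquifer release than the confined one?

A = 10.7 km² = 1.07 × 10^7 m²
Δh = 8.3 ft = 2.53 m
Unconfined: ΔV_u = Sy × A × Δh = 0.13 × 1.07 × 10^7 × 2.53 = 3.519 × 10^6 m³
Confined: ΔV_c = S × A × Δh = 3.4 × 10^-4 × 1.07 × 10^7 × 2.53 = 9204 m³
Ratio = ΔV_u / ΔV_c = Sy / S = 0.13 / 3.4 × 10^-4 = 382.4

ΔV_u / ΔV_c ≈ 382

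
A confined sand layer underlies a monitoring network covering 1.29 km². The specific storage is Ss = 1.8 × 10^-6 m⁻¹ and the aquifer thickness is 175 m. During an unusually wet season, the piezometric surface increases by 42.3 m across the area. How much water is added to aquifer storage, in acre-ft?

ΔV ≈ 13.9 acre-ft

S = Ss × b = 1.8 × 10^-6 m⁻¹ × 175 m = 3.15 × 10^-4
A = 1.29 km² = 1.29 × 10^6 m²
ΔV = S × A × Δh = 3.15 × 10^-4 × 1.29 × 10^6 m² × 42.3 m = 17190 m³
ΔV = 17190 m³ = 13.94 acre-ft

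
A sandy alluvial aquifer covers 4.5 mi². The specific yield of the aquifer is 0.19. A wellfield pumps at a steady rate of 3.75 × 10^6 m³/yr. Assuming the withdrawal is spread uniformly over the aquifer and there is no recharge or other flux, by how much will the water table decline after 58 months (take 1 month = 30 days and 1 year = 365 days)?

A = 4.5 mi² = 1.165 × 10^7 m²
Q = 3.75 × 10^6 m³/yr = 10270 m³/d
t = 58 months = 1740 d
ΔV = Q × t = 10270 m³/d × 1740 d = 1.788 × 10^7 m³
Δh = ΔV / (Sy × A) = 1.788 × 10^7 / (0.19 × 1.165 × 10^7) = 8.073 m

Δh ≈ 8.07 m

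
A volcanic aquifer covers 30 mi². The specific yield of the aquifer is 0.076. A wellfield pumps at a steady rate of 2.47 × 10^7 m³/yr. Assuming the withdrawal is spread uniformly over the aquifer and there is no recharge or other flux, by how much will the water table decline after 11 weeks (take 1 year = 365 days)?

A = 30 mi² = 7.77 × 10^7 m²
Q = 2.47 × 10^7 m³/yr = 67670 m³/d
t = 11 weeks = 77 d
ΔV = Q × t = 67670 m³/d × 77 d = 5.211 × 10^6 m³
Δh = ΔV / (Sy × A) = 5.211 × 10^6 / (0.076 × 7.77 × 10^7) = 0.8824 m

Δh ≈ 0.882 m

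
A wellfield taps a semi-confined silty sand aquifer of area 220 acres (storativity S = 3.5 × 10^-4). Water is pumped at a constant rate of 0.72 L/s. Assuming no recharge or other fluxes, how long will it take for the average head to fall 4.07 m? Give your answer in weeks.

t ≈ 2.91 weeks

A = 220 acres = 8.903 × 10^5 m²
ΔV = S × A × Δh = 3.5 × 10^-4 × 8.903 × 10^5 × 4.07 = 1268 m³
Q = 0.72 L/s = 62.21 m³/d
t = ΔV / Q = 1268 m³ / 62.21 m³/d = 20.39 d
t = 20.39 d ≈ 2.912 weeks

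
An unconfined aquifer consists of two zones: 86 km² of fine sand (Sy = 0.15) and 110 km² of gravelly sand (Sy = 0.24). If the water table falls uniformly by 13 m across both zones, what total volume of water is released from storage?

ΔV ≈ 5.11 × 10^8 m³

A₁ = 86 km² = 8.6 × 10^7 m²; A₂ = 110 km² = 1.1 × 10^8 m²
ΔV₁ = 0.15 × 8.6 × 10^7 × 13 = 1.677 × 10^8 m³
ΔV₂ = 0.24 × 1.1 × 10^8 × 13 = 3.432 × 10^8 m³
ΔV = ΔV₁ + ΔV₂ = 5.109 × 10^8 m³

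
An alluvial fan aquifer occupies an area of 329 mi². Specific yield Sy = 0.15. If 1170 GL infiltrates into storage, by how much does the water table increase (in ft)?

A = 329 mi² = 8.521 × 10^8 m²
ΔV = 1170 GL = 1.17 × 10^9 m³
Δh = ΔV / (Sy × A) = 1.17 × 10^9 m³ / (0.15 × 8.521 × 10^8 m²) = 9.154 m
Δh = 9.154 m = 30.03 ft

Δh ≈ 30 ft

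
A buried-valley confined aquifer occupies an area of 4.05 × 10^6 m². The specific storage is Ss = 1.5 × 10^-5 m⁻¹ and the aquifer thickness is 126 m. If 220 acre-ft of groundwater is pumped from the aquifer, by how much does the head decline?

S = Ss × b = 1.5 × 10^-5 m⁻¹ × 126 m = 1.89 × 10^-3
ΔV = 220 acre-ft = 2.714 × 10^5 m³
Δh = ΔV / (S × A) = 2.714 × 10^5 m³ / (0.00189 × 4.05 × 10^6 m²) = 35.45 m

Δh ≈ 35.5 m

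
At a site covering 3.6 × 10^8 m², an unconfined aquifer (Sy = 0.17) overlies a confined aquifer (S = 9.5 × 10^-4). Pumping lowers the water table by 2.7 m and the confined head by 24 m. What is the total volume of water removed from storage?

ΔV ≈ 1.73 × 10^8 m³

Unconfined: ΔV_u = Sy × A × Δh_u = 0.17 × 3.6 × 10^8 × 2.7 = 1.652 × 10^8 m³
Confined: ΔV_c = S × A × Δh_c = 9.5 × 10^-4 × 3.6 × 10^8 × 24 = 8.208 × 10^6 m³
Total ΔV = 1.652 × 10^8 + 8.208 × 10^6 = 1.734 × 10^8 m³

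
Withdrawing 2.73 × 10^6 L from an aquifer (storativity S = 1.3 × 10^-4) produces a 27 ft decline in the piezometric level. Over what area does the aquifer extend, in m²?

A ≈ 2.55 × 10^6 m²

Δh = 27 ft = 8.23 m
ΔV = 2.73 × 10^6 L = 2730 m³
A = ΔV / (S × Δh) = 2730 / (1.3 × 10^-4 × 8.23) = 2.552 × 10^6 m²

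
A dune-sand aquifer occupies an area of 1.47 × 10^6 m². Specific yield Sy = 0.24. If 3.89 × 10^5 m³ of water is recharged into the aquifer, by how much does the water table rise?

Δh = ΔV / (Sy × A) = 3.89 × 10^5 m³ / (0.24 × 1.47 × 10^6 m²) = 1.103 m

Δh ≈ 1.1 m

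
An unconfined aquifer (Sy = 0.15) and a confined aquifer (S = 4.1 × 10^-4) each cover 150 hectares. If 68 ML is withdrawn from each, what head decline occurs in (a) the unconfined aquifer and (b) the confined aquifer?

A = 150 hectares = 1.5 × 10^6 m²
ΔV = 68 ML = 68000 m³
Unconfined: Δh_u = ΔV/(Sy·A) = 68000/(0.15 × 1.5 × 10^6) = 0.3022 m
Confined: Δh_c = ΔV/(S·A) = 68000/(4.1 × 10^-4 × 1.5 × 10^6) = 110.6 m

Δh_u ≈ 0.302 m; Δh_c ≈ 111 m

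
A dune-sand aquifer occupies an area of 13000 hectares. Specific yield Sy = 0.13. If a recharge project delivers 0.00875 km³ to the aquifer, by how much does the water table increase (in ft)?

Δh ≈ 1.7 ft

A = 13000 hectares = 1.3 × 10^8 m²
ΔV = 0.00875 km³ = 8.75 × 10^6 m³
Δh = ΔV / (Sy × A) = 8.75 × 10^6 m³ / (0.13 × 1.3 × 10^8 m²) = 0.5178 m
Δh = 0.5178 m = 1.699 ft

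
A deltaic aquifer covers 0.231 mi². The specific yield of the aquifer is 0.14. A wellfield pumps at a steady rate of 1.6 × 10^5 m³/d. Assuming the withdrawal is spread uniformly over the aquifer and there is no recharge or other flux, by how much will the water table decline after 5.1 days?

A = 0.231 mi² = 5.983 × 10^5 m²
ΔV = Q × t = 1.6 × 10^5 m³/d × 5.1 d = 8.16 × 10^5 m³
Δh = ΔV / (Sy × A) = 8.16 × 10^5 / (0.14 × 5.983 × 10^5) = 9.742 m

Δh ≈ 9.74 m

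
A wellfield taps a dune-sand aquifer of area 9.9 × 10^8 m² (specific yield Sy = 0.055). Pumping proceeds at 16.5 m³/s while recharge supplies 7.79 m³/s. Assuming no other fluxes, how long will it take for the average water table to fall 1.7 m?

ΔV = Sy × A × Δh = 0.055 × 9.9 × 10^8 × 1.7 = 9.257 × 10^7 m³
Net withdrawal = 16.5 − 7.79 = 8.71 m³/s = 7.525 × 10^5 m³/d
t = ΔV / Q = 9.257 × 10^7 m³ / 7.525 × 10^5 m³/d = 123 d

t ≈ 123 days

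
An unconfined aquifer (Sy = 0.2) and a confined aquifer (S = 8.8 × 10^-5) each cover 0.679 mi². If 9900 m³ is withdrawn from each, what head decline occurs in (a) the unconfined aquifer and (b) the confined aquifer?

Δh_u ≈ 0.0281 m; Δh_c ≈ 64 m

A = 0.679 mi² = 1.759 × 10^6 m²
Unconfined: Δh_u = ΔV/(Sy·A) = 9900/(0.2 × 1.759 × 10^6) = 0.02815 m
Confined: Δh_c = ΔV/(S·A) = 9900/(8.8 × 10^-5 × 1.759 × 10^6) = 63.97 m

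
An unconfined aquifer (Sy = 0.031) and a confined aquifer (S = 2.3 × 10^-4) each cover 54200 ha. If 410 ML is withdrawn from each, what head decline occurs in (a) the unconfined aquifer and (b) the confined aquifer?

A = 54200 ha = 5.42 × 10^8 m²
ΔV = 410 ML = 4.1 × 10^5 m³
Unconfined: Δh_u = ΔV/(Sy·A) = 4.1 × 10^5/(0.031 × 5.42 × 10^8) = 0.0244 m
Confined: Δh_c = ΔV/(S·A) = 4.1 × 10^5/(2.3 × 10^-4 × 5.42 × 10^8) = 3.289 m

Δh_u ≈ 0.0244 m; Δh_c ≈ 3.29 m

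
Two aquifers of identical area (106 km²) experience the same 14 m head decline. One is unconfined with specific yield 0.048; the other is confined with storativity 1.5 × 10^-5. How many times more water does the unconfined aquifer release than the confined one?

A = 106 km² = 1.06 × 10^8 m²
Unconfined: ΔV_u = Sy × A × Δh = 0.048 × 1.06 × 10^8 × 14 = 7.123 × 10^7 m³
Confined: ΔV_c = S × A × Δh = 1.5 × 10^-5 × 1.06 × 10^8 × 14 = 22260 m³
Ratio = ΔV_u / ΔV_c = Sy / S = 0.048 / 1.5 × 10^-5 = 3200

ΔV_u / ΔV_c ≈ 3200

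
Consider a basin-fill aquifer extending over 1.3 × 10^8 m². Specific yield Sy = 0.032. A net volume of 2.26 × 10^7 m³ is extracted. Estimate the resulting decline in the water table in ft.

Δh = ΔV / (Sy × A) = 2.26 × 10^7 m³ / (0.032 × 1.3 × 10^8 m²) = 5.433 m
Δh = 5.433 m = 17.82 ft

Δh ≈ 17.8 ft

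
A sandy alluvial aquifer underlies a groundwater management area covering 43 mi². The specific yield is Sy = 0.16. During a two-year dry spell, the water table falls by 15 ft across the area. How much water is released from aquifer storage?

ΔV ≈ 8.15 × 10^7 m³

A = 43 mi² = 1.114 × 10^8 m²
Δh = 15 ft = 4.572 m
ΔV = Sy × A × Δh = 0.16 × 1.114 × 10^8 m² × 4.572 m = 8.147 × 10^7 m³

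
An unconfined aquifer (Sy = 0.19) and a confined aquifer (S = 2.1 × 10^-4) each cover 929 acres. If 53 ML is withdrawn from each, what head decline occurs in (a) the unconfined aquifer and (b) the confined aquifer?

Δh_u ≈ 0.0742 m; Δh_c ≈ 67.1 m

A = 929 acres = 3.76 × 10^6 m²
ΔV = 53 ML = 53000 m³
Unconfined: Δh_u = ΔV/(Sy·A) = 53000/(0.19 × 3.76 × 10^6) = 0.0742 m
Confined: Δh_c = ΔV/(S·A) = 53000/(2.1 × 10^-4 × 3.76 × 10^6) = 67.13 m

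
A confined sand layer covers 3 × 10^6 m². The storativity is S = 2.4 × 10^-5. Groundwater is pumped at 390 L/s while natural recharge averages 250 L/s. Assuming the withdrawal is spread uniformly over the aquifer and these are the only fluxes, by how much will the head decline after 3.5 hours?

Net abstraction = 390 − 250 = 140 L/s
Q_net = 140 L/s = 12100 m³/d
t = 3.5 hours = 0.1458 d
ΔV = Q × t = 12100 m³/d × 0.1458 d = 1764 m³
Δh = ΔV / (S × A) = 1764 / (2.4 × 10^-5 × 3 × 10^6) = 24.5 m

Δh ≈ 24.5 m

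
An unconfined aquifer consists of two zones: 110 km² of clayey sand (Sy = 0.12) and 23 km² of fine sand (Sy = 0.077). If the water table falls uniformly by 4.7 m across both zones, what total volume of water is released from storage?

A₁ = 110 km² = 1.1 × 10^8 m²; A₂ = 23 km² = 2.3 × 10^7 m²
ΔV₁ = 0.12 × 1.1 × 10^8 × 4.7 = 6.204 × 10^7 m³
ΔV₂ = 0.077 × 2.3 × 10^7 × 4.7 = 8.324 × 10^6 m³
ΔV = ΔV₁ + ΔV₂ = 7.036 × 10^7 m³

ΔV ≈ 7.04 × 10^7 m³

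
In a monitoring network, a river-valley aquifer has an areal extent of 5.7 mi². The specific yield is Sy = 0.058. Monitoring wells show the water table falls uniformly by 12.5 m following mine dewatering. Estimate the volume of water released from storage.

ΔV ≈ 1.07 × 10^7 m³

A = 5.7 mi² = 1.476 × 10^7 m²
ΔV = Sy × A × Δh = 0.058 × 1.476 × 10^7 m² × 12.5 m = 1.07 × 10^7 m³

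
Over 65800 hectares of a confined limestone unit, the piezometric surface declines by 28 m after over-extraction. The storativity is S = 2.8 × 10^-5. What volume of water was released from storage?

A = 65800 hectares = 6.58 × 10^8 m²
ΔV = S × A × Δh = 2.8 × 10^-5 × 6.58 × 10^8 m² × 28 m = 5.159 × 10^5 m³

ΔV ≈ 5.16 × 10^5 m³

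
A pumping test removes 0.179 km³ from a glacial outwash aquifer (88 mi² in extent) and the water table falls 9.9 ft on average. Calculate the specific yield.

A = 88 mi² = 2.279 × 10^8 m²
Δh = 9.9 ft = 3.018 m
ΔV = 0.179 km³ = 1.79 × 10^8 m³
Sy = ΔV / (A × Δh) = 1.79 × 10^8 m³ / (2.279 × 10^8 m² × 3.018 m) = 0.2603

Sy ≈ 0.26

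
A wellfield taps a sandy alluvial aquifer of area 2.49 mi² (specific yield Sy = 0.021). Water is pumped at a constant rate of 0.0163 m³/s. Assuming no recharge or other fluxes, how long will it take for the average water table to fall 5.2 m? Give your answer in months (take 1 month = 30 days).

A = 2.49 mi² = 6.449 × 10^6 m²
ΔV = Sy × A × Δh = 0.021 × 6.449 × 10^6 × 5.2 = 7.042 × 10^5 m³
Q = 0.0163 m³/s = 1408 m³/d
t = ΔV / Q = 7.042 × 10^5 m³ / 1408 m³/d = 500.1 d
t = 500.1 d ≈ 16.67 months

t ≈ 16.7 months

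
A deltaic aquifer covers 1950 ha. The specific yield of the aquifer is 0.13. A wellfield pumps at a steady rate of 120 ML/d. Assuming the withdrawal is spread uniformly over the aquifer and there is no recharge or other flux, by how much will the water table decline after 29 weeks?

A = 1950 ha = 1.95 × 10^7 m²
Q = 120 ML/d = 1.2 × 10^5 m³/d
t = 29 weeks = 203 d
ΔV = Q × t = 1.2 × 10^5 m³/d × 203 d = 2.436 × 10^7 m³
Δh = ΔV / (Sy × A) = 2.436 × 10^7 / (0.13 × 1.95 × 10^7) = 9.609 m

Δh ≈ 9.61 m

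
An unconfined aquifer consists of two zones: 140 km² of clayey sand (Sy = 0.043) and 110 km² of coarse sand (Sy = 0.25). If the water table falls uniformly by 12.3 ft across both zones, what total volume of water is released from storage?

ΔV ≈ 1.26 × 10^8 m³

A₁ = 140 km² = 1.4 × 10^8 m²; A₂ = 110 km² = 1.1 × 10^8 m²
Δh = 12.3 ft = 3.749 m
ΔV₁ = 0.043 × 1.4 × 10^8 × 3.749 = 2.257 × 10^7 m³
ΔV₂ = 0.25 × 1.1 × 10^8 × 3.749 = 1.031 × 10^8 m³
ΔV = ΔV₁ + ΔV₂ = 1.257 × 10^8 m³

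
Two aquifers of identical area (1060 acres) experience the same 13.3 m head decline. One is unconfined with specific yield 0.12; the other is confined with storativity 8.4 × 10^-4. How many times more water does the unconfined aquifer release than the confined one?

A = 1060 acres = 4.29 × 10^6 m²
Unconfined: ΔV_u = Sy × A × Δh = 0.12 × 4.29 × 10^6 × 13.3 = 6.846 × 10^6 m³
Confined: ΔV_c = S × A × Δh = 8.4 × 10^-4 × 4.29 × 10^6 × 13.3 = 47920 m³
Ratio = ΔV_u / ΔV_c = Sy / S = 0.12 / 8.4 × 10^-4 = 142.9

ΔV_u / ΔV_c ≈ 143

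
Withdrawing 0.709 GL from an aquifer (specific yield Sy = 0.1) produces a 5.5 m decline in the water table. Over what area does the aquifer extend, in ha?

ΔV = 0.709 GL = 7.09 × 10^5 m³
A = ΔV / (Sy × Δh) = 7.09 × 10^5 / (0.1 × 5.5) = 1.289 × 10^6 m²
A = 1.289 × 10^6 m² = 128.9 ha

A ≈ 129 ha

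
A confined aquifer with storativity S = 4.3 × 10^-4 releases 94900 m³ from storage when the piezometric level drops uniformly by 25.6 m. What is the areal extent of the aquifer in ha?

A = ΔV / (S × Δh) = 94900 / (4.3 × 10^-4 × 25.6) = 8.621 × 10^6 m²
A = 8.621 × 10^6 m² = 862.1 ha

A ≈ 862 ha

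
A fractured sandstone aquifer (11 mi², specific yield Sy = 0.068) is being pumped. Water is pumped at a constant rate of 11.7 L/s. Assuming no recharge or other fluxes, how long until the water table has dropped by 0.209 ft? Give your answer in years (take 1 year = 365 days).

t ≈ 0.334 years

A = 11 mi² = 2.849 × 10^7 m²
Δh = 0.209 ft = 0.0637 m
ΔV = Sy × A × Δh = 0.068 × 2.849 × 10^7 × 0.0637 = 1.234 × 10^5 m³
Q = 11.7 L/s = 1011 m³/d
t = ΔV / Q = 1.234 × 10^5 m³ / 1011 m³/d = 122.1 d
t = 122.1 d ≈ 0.3345 years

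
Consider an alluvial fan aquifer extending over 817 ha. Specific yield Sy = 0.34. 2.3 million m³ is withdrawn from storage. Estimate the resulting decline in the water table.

Δh ≈ 0.828 m

A = 817 ha = 8.17 × 10^6 m²
ΔV = 2.3 million m³ = 2.3 × 10^6 m³
Δh = ΔV / (Sy × A) = 2.3 × 10^6 m³ / (0.34 × 8.17 × 10^6 m²) = 0.828 m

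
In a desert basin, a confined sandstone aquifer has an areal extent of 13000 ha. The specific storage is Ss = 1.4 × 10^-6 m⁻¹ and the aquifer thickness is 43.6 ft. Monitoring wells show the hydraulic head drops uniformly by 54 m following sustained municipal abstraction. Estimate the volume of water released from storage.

ΔV ≈ 1.31 × 10^5 m³

b = 43.6 ft = 13.29 m
S = Ss × b = 1.4 × 10^-6 m⁻¹ × 13.29 m = 1.86 × 10^-5
A = 13000 ha = 1.3 × 10^8 m²
ΔV = S × A × Δh = 1.86 × 10^-5 × 1.3 × 10^8 m² × 54 m = 1.306 × 10^5 m³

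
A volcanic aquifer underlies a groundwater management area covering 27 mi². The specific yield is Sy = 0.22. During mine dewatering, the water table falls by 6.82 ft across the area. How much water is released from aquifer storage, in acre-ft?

ΔV ≈ 25900 acre-ft

A = 27 mi² = 6.993 × 10^7 m²
Δh = 6.82 ft = 2.079 m
ΔV = Sy × A × Δh = 0.22 × 6.993 × 10^7 m² × 2.079 m = 3.198 × 10^7 m³
ΔV = 3.198 × 10^7 m³ = 25930 acre-ft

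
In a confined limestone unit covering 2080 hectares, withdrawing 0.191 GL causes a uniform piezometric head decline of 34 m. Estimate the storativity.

A = 2080 hectares = 2.08 × 10^7 m²
ΔV = 0.191 GL = 1.91 × 10^5 m³
S = ΔV / (A × Δh) = 1.91 × 10^5 m³ / (2.08 × 10^7 m² × 34 m) = 2.701 × 10^-4

S ≈ 2.7 × 10^-4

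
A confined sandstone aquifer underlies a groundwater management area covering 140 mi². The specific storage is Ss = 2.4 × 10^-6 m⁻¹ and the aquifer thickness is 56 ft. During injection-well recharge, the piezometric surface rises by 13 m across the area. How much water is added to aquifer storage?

ΔV ≈ 1.93 × 10^5 m³

b = 56 ft = 17.07 m
S = Ss × b = 2.4 × 10^-6 m⁻¹ × 17.07 m = 4.097 × 10^-5
A = 140 mi² = 3.626 × 10^8 m²
ΔV = S × A × Δh = 4.097 × 10^-5 × 3.626 × 10^8 m² × 13 m = 1.931 × 10^5 m³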